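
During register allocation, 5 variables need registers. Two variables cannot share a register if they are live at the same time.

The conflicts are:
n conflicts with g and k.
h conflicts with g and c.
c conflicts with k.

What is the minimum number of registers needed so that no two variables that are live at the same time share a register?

3

The cycle c-h-g-n-k-c has odd length 5, so it cannot be 2-colored; at least 3 registers are needed.
A valid assignment using 3 registers: n=3, h=2, g=1, c=1, k=2. Every pair that conflicts lands in different registers.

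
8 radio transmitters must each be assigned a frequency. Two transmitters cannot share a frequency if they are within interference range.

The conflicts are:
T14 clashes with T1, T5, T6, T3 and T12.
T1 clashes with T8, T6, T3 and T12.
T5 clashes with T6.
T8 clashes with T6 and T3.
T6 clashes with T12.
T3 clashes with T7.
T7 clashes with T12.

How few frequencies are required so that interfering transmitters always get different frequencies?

4

T14, T1, T6, T12 all conflict with each other, so at least 4 frequencies are needed.
4 frequencies suffice: T14=1, T1=2, T5=2, T8=1, T6=3, T3=3, T7=1, T12=4. Every pair that conflicts lands in different frequencies.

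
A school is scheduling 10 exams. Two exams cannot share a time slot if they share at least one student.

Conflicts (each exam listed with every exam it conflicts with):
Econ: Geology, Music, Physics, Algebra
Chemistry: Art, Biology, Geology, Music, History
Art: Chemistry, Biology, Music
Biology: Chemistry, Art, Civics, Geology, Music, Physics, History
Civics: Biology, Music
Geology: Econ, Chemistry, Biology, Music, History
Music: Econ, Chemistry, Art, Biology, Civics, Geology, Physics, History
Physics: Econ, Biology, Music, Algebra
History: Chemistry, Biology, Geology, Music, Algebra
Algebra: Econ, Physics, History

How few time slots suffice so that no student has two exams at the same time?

5

Chemistry, Biology, Geology, Music, History pairwise conflict, so at least 5 time slots are needed.
5 time slots suffice: Econ=2, Chemistry=3, Art=4, Biology=2, Civics=3, Geology=5, Music=1, Physics=3, History=4, Algebra=1. Each listed conflict is separated.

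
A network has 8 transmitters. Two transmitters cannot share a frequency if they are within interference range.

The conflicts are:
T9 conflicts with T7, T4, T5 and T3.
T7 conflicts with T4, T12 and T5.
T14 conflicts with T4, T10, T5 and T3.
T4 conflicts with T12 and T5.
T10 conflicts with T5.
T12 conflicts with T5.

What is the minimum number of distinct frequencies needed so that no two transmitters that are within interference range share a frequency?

4

T7, T4, T12, T5 pairwise conflict, so at least 4 frequencies are needed.
4 frequencies suffice: frequency 1 → {T5, T3}; frequency 2 → {T4, T10}; frequency 3 → {T7, T14}; frequency 4 → {T9, T12}. Every pair that conflicts lands in different frequencies.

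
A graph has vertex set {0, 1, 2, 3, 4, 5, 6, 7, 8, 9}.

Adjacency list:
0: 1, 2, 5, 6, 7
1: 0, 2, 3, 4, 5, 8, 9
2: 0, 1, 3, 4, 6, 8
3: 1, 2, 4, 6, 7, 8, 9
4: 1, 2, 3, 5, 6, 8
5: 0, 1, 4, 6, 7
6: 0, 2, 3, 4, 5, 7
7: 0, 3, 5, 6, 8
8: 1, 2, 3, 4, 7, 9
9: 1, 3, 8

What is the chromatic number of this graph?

1, 2, 3, 4, 8 are pairwise adjacent (a clique of size 5), so at least 5 colors are needed.
A valid assignment using 5 colors: 0=yellow, 1=red, 2=green, 3=blue, 4=yellow, 5=blue, 6=red, 7=green, 8=purple, 9=green. Each edge has distinct colors on its endpoints.

5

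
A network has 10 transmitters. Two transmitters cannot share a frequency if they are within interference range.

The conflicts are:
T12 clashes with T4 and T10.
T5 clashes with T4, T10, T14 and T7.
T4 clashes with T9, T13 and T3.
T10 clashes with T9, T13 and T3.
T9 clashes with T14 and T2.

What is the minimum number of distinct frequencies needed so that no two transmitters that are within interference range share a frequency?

T10 and T13 conflict, so at least 2 frequencies are needed.
Using 2 frequencies: T12=2, T5=2, T4=1, T10=1, T9=2, T13=2, T3=2, T14=1, T2=1, T7=1. Every pair that conflicts lands in different frequencies.

2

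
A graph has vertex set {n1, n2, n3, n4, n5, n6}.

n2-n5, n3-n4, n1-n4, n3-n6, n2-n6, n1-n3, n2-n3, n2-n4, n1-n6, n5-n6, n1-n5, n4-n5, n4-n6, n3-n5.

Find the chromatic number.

n2, n3, n4, n5, n6 form a clique, so at least 5 colors are needed.
5 colors suffice: n1=5, n2=5, n3=1, n4=3, n5=4, n6=2. Each edge has distinct colors on its endpoints.

5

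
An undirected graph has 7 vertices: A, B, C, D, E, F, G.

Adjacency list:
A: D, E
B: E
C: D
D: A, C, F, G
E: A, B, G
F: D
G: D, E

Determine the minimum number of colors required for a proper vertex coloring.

2

E and G are adjacent, so at least 2 colors are needed.
A valid assignment using 2 colors: A=2, B=2, C=2, D=1, E=1, F=2, G=2. Each edge has distinct colors on its endpoints.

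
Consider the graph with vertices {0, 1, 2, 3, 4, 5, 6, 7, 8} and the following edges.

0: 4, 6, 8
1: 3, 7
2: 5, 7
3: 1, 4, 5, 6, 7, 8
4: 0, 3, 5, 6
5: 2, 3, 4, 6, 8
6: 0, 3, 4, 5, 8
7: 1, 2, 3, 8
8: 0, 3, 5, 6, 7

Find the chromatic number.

4

3, 4, 5, 6 are pairwise adjacent (a clique of size 4), so at least 4 colors are needed.
4 colors suffice: color red → {0, 2, 3}; color blue → {5, 7}; color green → {1, 6}; color yellow → {4, 8}. Each edge has distinct colors on its endpoints.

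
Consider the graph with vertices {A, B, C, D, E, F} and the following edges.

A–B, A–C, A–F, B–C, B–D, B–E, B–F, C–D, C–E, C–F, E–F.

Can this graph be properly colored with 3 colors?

No

B, C, E, F form a clique, so at least 4 colors are needed.
So 3 colors are not enough.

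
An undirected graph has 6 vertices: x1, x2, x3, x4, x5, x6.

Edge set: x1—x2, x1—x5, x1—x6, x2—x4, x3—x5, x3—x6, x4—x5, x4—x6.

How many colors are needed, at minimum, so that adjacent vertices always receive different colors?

2

x3 and x5 are adjacent, so at least 2 colors are needed.
One proper 2-coloring: x1=red, x2=blue, x3=red, x4=red, x5=blue, x6=blue. No two adjacent vertices share a color.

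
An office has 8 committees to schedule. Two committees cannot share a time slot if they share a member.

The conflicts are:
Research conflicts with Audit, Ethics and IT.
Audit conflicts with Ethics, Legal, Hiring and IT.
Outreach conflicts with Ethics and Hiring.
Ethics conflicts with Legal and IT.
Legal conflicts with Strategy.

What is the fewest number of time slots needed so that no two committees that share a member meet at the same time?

Research, Audit, Ethics, IT pairwise conflict, so at least 4 time slots are needed.
A valid assignment using 4 time slots: Research=4, Audit=2, Outreach=2, Ethics=1, Legal=3, Strategy=1, Hiring=1, IT=3. Every pair that conflicts lands in different time slots.

4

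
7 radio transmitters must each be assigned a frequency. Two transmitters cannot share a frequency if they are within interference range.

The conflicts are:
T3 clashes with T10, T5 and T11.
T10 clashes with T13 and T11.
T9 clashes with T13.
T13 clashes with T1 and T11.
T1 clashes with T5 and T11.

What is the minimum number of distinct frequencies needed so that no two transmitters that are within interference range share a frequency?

T3, T10, T11 pairwise conflict, so at least 3 frequencies are needed.
3 frequencies suffice: T3=1, T10=3, T9=2, T13=1, T1=3, T5=2, T11=2. Each listed conflict is separated.

3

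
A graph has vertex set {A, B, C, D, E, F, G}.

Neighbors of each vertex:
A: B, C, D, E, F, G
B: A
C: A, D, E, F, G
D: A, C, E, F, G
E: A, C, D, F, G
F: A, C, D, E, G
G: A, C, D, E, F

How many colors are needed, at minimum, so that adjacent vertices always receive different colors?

6

A, C, D, E, F, G form a clique, so at least 6 colors are needed.
6 colors suffice: color 1 → {A}; color 2 → {B, E}; color 3 → {G}; color 4 → {C}; color 5 → {F}; color 6 → {D}. Every edge joins two different colors.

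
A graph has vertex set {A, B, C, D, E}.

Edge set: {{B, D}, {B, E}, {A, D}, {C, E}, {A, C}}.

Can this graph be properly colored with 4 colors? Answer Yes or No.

The chromatic number is 3. The cycle A-C-E-B-D-A has odd length 5, so it cannot be 2-colored; at least 3 colors are needed.
A valid assignment using 3 colors: A=1, B=2, C=2, D=3, E=1.
Since 4 ≥ 3, a proper 4-coloring certainly exists.

Yes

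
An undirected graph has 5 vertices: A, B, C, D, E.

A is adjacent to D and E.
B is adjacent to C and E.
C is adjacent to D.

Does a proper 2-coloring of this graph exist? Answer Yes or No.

The cycle B-E-A-D-C-B has odd length 5, so it cannot be 2-colored; at least 3 colors are needed.
So 2 colors are not enough.

No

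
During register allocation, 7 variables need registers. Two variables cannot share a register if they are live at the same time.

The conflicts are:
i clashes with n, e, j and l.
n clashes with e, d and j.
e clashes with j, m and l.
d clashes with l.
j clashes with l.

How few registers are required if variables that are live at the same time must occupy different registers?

i, n, e, j are mutually in conflict, so at least 4 registers are needed.
Using 4 registers: i=3, n=2, e=1, d=1, j=4, m=2, l=2. Each listed conflict is separated.

4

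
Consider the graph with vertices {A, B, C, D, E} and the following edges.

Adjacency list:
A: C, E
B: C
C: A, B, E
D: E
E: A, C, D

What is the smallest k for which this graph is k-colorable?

3

A, C, E form a triangle, so at least 3 colors are needed.
3 colors suffice: color 1 → {C, D}; color 2 → {B, E}; color 3 → {A}. No two adjacent vertices share a color.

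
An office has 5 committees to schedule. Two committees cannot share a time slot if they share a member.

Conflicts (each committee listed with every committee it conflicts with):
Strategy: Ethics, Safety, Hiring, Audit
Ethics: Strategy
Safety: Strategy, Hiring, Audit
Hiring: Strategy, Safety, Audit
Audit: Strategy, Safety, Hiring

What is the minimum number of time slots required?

Strategy, Safety, Hiring, Audit all conflict with each other, so at least 4 time slots are needed.
Using 4 time slots: Strategy=1, Ethics=2, Safety=4, Hiring=3, Audit=2. Each listed conflict is separated.

4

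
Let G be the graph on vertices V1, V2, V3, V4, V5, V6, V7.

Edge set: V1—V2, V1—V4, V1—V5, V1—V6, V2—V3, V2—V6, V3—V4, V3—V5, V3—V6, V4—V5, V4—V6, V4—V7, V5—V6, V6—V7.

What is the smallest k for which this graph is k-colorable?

V3, V4, V5, V6 form a clique, so at least 4 colors are needed.
4 colors suffice: V1=G, V2=B, V3=G, V4=B, V5=Y, V6=R, V7=G. Every edge joins two different colors.

4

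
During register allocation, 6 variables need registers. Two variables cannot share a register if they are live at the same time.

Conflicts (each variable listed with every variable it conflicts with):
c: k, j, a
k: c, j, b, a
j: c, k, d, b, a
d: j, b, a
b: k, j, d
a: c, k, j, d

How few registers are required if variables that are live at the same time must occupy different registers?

4

c, k, j, a pairwise conflict, so at least 4 registers are needed.
4 registers suffice: register 1 → {j}; register 2 → {k, d}; register 3 → {b, a}; register 4 → {c}. Each listed conflict is separated.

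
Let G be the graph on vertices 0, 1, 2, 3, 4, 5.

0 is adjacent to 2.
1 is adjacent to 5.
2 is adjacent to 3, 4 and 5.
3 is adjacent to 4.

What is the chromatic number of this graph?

3

2, 3, 4 are mutually adjacent, so at least 3 colors are needed.
3 colors suffice: 0=b, 1=a, 2=a, 3=c, 4=b, 5=b. Each edge has distinct colors on its endpoints.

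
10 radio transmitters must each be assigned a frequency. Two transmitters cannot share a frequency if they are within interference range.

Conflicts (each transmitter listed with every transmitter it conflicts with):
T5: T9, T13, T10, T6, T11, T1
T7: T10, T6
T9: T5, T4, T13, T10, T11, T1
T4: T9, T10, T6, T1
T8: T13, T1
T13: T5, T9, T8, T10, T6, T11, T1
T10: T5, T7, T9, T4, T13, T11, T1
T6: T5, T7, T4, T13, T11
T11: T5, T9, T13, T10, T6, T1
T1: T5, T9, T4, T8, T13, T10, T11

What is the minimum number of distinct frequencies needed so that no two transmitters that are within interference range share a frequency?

6

T5, T9, T13, T10, T11, T1 pairwise conflict, so at least 6 frequencies are needed.
6 frequencies suffice: frequency 1 → {T7, T4, T13}; frequency 2 → {T8, T10, T6}; frequency 3 → {T1}; frequency 4 → {T9}; frequency 5 → {T5}; frequency 6 → {T11}. Each listed conflict is separated.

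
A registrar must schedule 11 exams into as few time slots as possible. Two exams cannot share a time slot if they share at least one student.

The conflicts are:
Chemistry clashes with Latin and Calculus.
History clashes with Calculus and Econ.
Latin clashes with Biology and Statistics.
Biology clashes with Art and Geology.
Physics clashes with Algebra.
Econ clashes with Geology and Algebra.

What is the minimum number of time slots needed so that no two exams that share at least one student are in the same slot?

3

The cycle Calculus-Chemistry-Latin-Biology-Geology-Econ-History-Calculus has odd length 7, so it cannot be 2-colored; at least 3 time slots are needed.
3 time slots suffice: time slot 1 → {Latin, Physics, Art, Calculus, Econ}; time slot 2 → {Chemistry, History, Biology, Statistics, Algebra}; time slot 3 → {Geology}. No two conflicting exams share a time slot.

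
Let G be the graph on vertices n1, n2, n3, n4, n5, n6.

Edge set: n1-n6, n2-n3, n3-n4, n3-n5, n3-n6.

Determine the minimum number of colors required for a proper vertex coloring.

2

n3 and n4 are adjacent, so at least 2 colors are needed.
2 colors suffice: color 1 → {n1, n3}; color 2 → {n2, n4, n5, n6}. No two adjacent vertices share a color.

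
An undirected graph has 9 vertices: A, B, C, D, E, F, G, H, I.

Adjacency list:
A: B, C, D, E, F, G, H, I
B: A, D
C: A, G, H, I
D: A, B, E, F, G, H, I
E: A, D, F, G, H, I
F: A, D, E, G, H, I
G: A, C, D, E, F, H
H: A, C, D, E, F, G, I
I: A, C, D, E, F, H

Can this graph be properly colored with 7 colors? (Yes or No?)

Yes

The chromatic number is 6. A, D, E, F, G, H are mutually adjacent (a clique of size 6), so at least 6 colors are needed.
One proper 6-coloring: A=1, B=2, C=3, D=3, E=5, F=6, G=4, H=2, I=4.
Since 7 ≥ 6, a proper 7-coloring certainly exists.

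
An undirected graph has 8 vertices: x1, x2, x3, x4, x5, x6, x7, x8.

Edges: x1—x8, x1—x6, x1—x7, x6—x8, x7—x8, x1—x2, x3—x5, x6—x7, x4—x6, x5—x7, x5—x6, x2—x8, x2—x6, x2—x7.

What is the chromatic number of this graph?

x1, x2, x6, x7, x8 are pairwise adjacent (a clique of size 5), so at least 5 colors are needed.
5 colors suffice: color 1 → {x3, x6}; color 2 → {x4, x7}; color 3 → {x1, x5}; color 4 → {x8}; color 5 → {x2}. No two adjacent vertices share a color.

5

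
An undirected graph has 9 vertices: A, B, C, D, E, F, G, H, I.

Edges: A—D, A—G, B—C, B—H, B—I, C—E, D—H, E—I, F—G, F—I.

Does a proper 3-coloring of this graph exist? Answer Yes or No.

Yes

The chromatic number is 3. The cycle A-G-F-I-B-H-D-A has odd length 7, so it cannot be 2-colored; at least 3 colors are needed.
A valid assignment using 3 colors: A=green, B=blue, C=red, D=blue, E=blue, F=blue, G=red, H=red, I=red.
That is already a proper 3-coloring.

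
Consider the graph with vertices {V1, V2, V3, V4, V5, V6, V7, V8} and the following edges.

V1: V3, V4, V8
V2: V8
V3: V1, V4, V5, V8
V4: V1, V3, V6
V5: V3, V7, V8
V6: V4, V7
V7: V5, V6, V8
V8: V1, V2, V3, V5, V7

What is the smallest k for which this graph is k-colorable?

3

V5, V7, V8 form a triangle, so at least 3 colors are needed.
3 colors suffice: color 1 → {V4, V8}; color 2 → {V2, V3, V7}; color 3 → {V1, V5, V6}. Every edge joins two different colors.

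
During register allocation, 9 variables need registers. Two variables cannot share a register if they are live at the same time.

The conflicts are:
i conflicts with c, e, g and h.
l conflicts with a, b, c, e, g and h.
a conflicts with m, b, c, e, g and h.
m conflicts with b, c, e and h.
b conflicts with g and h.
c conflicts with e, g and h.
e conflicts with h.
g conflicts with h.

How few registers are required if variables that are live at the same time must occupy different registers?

l, a, c, e, h pairwise conflict, so at least 5 registers are needed.
5 registers suffice: register 1 → {h}; register 2 → {b, c}; register 3 → {i, a}; register 4 → {e, g}; register 5 → {l, m}. Each listed conflict is separated.

5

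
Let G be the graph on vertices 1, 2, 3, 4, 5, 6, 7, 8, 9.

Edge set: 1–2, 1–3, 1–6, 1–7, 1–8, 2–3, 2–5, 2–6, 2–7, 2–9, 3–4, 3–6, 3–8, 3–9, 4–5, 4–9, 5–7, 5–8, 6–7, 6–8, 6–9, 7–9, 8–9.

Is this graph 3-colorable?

1, 2, 3, 6 form a clique, so at least 4 colors are needed.
So 3 colors are not enough.

No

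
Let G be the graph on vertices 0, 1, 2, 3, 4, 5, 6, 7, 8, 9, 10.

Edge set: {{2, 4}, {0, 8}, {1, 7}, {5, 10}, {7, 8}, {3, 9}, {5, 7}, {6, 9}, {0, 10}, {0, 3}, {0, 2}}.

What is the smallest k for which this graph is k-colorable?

The cycle 7-8-0-10-5-7 has odd length 5, so it cannot be 2-colored; at least 3 colors are needed.
3 colors suffice: color red → {0, 4, 7, 9}; color blue → {1, 2, 3, 6, 8, 10}; color green → {5}. No two adjacent vertices share a color.

3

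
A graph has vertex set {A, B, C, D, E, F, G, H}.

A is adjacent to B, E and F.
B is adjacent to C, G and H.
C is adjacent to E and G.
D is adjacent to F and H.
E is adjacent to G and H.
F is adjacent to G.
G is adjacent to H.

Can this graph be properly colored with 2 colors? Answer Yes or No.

E, G, H form a triangle, so at least 3 colors are needed.
So 2 colors are not enough.

No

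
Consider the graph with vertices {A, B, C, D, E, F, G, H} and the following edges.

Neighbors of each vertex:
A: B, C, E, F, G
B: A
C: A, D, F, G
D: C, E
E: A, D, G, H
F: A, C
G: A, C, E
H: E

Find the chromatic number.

A, C, F form a triangle, so at least 3 colors are needed.
3 colors suffice: color 1 → {A, D, H}; color 2 → {B, C, E}; color 3 → {F, G}. No two adjacent vertices share a color.

3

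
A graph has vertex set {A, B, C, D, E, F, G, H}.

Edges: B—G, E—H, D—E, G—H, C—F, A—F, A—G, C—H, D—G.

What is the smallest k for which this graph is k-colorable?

3

The cycle C-H-G-A-F-C has odd length 5, so it cannot be 2-colored; at least 3 colors are needed.
A valid assignment using 3 colors: A=2, B=2, C=3, D=2, E=1, F=1, G=1, H=2. Each edge has distinct colors on its endpoints.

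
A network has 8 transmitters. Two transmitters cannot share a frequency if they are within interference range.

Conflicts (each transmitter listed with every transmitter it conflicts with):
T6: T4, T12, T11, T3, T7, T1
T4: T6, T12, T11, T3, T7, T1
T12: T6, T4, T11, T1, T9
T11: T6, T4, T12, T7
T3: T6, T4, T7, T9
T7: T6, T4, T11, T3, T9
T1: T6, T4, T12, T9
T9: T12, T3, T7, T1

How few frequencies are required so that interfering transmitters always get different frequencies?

4

T6, T4, T3, T7 are mutually in conflict, so at least 4 frequencies are needed.
Using 4 frequencies: T6=1, T4=2, T12=3, T11=4, T3=4, T7=3, T1=4, T9=1. Each listed conflict is separated.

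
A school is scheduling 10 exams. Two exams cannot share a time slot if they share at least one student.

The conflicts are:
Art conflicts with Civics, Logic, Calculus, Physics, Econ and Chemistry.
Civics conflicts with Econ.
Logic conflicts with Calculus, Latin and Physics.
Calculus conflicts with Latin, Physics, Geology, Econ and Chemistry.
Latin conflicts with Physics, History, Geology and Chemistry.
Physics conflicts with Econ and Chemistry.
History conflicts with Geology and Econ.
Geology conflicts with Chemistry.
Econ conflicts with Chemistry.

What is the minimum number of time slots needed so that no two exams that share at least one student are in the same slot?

Art, Calculus, Physics, Econ, Chemistry pairwise conflict, so at least 5 time slots are needed.
5 time slots suffice: time slot 1 → {Civics, Calculus, History}; time slot 2 → {Latin, Econ}; time slot 3 → {Physics, Geology}; time slot 4 → {Art}; time slot 5 → {Logic, Chemistry}. No two conflicting exams share a time slot.

5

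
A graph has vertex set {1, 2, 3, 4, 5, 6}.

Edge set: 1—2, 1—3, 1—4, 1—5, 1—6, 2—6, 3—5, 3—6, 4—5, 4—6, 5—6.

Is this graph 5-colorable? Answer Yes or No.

The chromatic number is 4. 1, 3, 5, 6 are pairwise adjacent (a clique of size 4), so at least 4 colors are needed.
4 colors suffice: color a → {1}; color b → {6}; color c → {2, 5}; color d → {3, 4}.
Since 5 ≥ 4, a proper 5-coloring certainly exists.

Yes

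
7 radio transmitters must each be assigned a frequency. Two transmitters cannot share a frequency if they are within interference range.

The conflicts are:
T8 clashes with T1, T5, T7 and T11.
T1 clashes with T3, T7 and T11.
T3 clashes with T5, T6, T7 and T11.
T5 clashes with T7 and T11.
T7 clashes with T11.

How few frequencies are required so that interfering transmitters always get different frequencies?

4

T8, T5, T7, T11 are mutually in conflict, so at least 4 frequencies are needed.
4 frequencies suffice: T8=2, T1=4, T3=2, T5=4, T6=1, T7=1, T11=3. No two conflicting transmitters share a frequency.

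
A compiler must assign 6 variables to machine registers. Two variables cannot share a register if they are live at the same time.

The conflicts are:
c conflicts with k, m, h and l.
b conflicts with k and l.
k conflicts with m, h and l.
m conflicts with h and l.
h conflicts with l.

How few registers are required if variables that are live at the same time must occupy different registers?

5

c, k, m, h, l pairwise conflict, so at least 5 registers are needed.
5 registers suffice: register 1 → {l}; register 2 → {k}; register 3 → {b, m}; register 4 → {c}; register 5 → {h}. Each listed conflict is separated.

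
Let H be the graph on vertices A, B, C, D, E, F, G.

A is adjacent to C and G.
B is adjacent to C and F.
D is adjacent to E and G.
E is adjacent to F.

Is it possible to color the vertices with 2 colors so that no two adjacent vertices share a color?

The cycle C-A-G-D-E-F-B-C has odd length 7, so it cannot be 2-colored; at least 3 colors are needed.
So 2 colors are not enough.

No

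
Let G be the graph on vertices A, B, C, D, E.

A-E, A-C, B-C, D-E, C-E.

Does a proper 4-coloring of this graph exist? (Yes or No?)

Yes

The chromatic number is 3. A, C, E are mutually adjacent, so at least 3 colors are needed.
One proper 3-coloring: A=green, B=blue, C=red, D=red, E=blue.
Since 4 ≥ 3, a proper 4-coloring certainly exists.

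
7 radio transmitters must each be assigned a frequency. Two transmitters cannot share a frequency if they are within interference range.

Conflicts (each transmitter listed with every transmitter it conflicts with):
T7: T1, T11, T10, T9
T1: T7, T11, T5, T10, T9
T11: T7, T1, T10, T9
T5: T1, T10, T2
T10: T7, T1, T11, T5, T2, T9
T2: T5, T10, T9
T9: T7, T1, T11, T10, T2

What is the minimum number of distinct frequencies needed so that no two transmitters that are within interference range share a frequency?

T7, T1, T11, T10, T9 are mutually in conflict, so at least 5 frequencies are needed.
5 frequencies suffice: frequency 1 → {T10}; frequency 2 → {T5, T9}; frequency 3 → {T1, T2}; frequency 4 → {T7}; frequency 5 → {T11}. Every pair that conflicts lands in different frequencies.

5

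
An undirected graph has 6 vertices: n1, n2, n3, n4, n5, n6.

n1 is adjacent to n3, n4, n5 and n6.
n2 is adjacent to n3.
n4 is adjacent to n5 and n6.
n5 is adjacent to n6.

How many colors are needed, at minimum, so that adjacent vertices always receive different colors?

n1, n4, n5, n6 are pairwise adjacent (a clique of size 4), so at least 4 colors are needed.
4 colors suffice: color 1 → {n1, n2}; color 2 → {n3, n4}; color 3 → {n5}; color 4 → {n6}. Every edge joins two different colors.

4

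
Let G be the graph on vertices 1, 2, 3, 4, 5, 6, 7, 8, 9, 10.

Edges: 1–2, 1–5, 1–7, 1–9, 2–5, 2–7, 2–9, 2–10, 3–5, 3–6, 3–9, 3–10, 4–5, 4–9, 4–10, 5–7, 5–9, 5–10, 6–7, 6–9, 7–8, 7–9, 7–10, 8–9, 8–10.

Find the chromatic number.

1, 2, 5, 7, 9 are mutually adjacent (a clique of size 5), so at least 5 colors are needed.
A valid assignment using 5 colors: 1=purple, 2=yellow, 3=green, 4=green, 5=blue, 6=blue, 7=green, 8=blue, 9=red, 10=red. No two adjacent vertices share a color.

5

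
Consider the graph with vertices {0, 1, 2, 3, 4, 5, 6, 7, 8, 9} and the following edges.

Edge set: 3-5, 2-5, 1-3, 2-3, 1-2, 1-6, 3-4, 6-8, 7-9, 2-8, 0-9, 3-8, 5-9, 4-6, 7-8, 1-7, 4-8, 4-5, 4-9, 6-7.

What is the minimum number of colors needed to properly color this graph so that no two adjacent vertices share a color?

2, 3, 8 are pairwise adjacent, so at least 3 colors are needed.
One proper 3-coloring: 0=red, 1=red, 2=green, 3=blue, 4=green, 5=red, 6=blue, 7=green, 8=red, 9=blue. Every edge joins two different colors.

3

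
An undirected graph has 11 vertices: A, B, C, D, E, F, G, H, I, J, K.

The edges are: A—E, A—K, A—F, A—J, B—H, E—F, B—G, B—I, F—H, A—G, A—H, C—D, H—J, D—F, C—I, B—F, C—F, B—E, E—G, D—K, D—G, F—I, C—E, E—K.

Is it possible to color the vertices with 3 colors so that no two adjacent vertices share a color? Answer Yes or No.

Yes

The chromatic number is 3. C, D, F are mutually adjacent, so at least 3 colors are needed.
3 colors suffice: color red → {F, G, J, K}; color blue → {D, E, H, I}; color green → {A, B, C}.
That is already a proper 3-coloring.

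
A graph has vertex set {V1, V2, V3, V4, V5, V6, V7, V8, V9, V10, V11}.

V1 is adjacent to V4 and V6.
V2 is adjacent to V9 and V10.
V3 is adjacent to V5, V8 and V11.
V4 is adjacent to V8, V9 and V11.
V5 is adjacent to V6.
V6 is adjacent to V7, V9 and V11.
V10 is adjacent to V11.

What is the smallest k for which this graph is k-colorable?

The cycle V11-V4-V9-V2-V10-V11 has odd length 5, so it cannot be 2-colored; at least 3 colors are needed.
A valid assignment using 3 colors: V1=blue, V2=red, V3=red, V4=red, V5=blue, V6=red, V7=blue, V8=blue, V9=blue, V10=green, V11=blue. Each edge has distinct colors on its endpoints.

3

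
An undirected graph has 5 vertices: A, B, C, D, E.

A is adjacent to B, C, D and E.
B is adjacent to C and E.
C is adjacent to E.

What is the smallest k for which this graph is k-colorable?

4

A, B, C, E form a clique, so at least 4 colors are needed.
4 colors suffice: color red → {A}; color blue → {D, E}; color green → {C}; color yellow → {B}. Each edge has distinct colors on its endpoints.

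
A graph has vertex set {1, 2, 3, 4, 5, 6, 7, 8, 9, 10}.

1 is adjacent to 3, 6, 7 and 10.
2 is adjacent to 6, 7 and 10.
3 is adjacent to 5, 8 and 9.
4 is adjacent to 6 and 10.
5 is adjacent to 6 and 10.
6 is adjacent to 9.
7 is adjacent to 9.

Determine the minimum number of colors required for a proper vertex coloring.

4 and 6 are adjacent, so at least 2 colors are needed.
A valid assignment using 2 colors: 1=b, 2=b, 3=a, 4=b, 5=b, 6=a, 7=a, 8=b, 9=b, 10=a. Each edge has distinct colors on its endpoints.

2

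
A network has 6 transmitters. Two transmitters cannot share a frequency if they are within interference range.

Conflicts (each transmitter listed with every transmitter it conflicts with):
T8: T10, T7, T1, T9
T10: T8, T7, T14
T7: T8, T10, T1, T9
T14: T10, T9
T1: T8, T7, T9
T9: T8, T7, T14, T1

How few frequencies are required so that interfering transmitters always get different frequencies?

4

T8, T7, T1, T9 pairwise conflict, so at least 4 frequencies are needed.
A valid assignment using 4 frequencies: T8=3, T10=1, T7=2, T14=2, T1=4, T9=1. No two conflicting transmitters share a frequency.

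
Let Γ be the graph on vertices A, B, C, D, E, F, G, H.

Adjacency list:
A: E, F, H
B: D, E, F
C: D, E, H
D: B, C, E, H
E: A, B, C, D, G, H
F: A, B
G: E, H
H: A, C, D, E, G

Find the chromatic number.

C, D, E, H are pairwise adjacent (a clique of size 4), so at least 4 colors are needed.
A valid assignment using 4 colors: A=3, B=2, C=4, D=3, E=1, F=1, G=3, H=2. No two adjacent vertices share a color.

4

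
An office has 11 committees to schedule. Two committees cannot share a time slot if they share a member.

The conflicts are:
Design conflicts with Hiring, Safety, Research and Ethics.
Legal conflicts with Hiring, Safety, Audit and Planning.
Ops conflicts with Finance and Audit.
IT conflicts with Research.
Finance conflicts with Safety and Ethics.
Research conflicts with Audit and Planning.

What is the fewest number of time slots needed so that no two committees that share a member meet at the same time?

The cycle Safety-Design-Research-Planning-Legal-Safety has odd length 5, so it cannot be 2-colored; at least 3 time slots are needed.
3 time slots suffice: time slot 1 → {Legal, Finance, Research}; time slot 2 → {Design, IT, Audit, Planning}; time slot 3 → {Ops, Hiring, Safety, Ethics}. No two conflicting committees share a time slot.

3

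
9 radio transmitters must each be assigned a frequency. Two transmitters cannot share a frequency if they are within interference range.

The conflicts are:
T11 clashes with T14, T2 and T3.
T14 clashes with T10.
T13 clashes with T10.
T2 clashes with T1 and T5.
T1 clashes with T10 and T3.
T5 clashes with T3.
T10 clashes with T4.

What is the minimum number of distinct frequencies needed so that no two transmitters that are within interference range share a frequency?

3

The cycle T1-T2-T11-T14-T10-T1 has odd length 5, so it cannot be 2-colored; at least 3 frequencies are needed.
3 frequencies suffice: frequency 1 → {T11, T5, T10}; frequency 2 → {T14, T13, T1, T4}; frequency 3 → {T2, T3}. Every pair that conflicts lands in different frequencies.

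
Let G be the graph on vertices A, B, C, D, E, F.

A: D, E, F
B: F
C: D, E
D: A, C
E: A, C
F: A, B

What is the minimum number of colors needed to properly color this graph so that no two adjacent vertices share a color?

A and D are adjacent, so at least 2 colors are needed.
2 colors suffice: color 1 → {A, B, C}; color 2 → {D, E, F}. Every edge joins two different colors.

2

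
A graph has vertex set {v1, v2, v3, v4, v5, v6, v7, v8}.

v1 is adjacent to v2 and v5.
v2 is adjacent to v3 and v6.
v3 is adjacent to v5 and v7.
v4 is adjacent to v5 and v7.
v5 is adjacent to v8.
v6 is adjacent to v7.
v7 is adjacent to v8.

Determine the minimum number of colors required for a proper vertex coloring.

v7 and v8 are adjacent, so at least 2 colors are needed.
2 colors suffice: v1=2, v2=1, v3=2, v4=2, v5=1, v6=2, v7=1, v8=2. Each edge has distinct colors on its endpoints.

2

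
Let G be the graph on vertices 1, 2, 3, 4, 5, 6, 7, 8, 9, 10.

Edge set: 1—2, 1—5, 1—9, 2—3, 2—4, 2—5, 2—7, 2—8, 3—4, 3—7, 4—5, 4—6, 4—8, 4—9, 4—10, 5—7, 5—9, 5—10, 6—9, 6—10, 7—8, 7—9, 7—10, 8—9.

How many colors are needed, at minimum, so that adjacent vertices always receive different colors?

3

4, 6, 9 are pairwise adjacent, so at least 3 colors are needed.
3 colors suffice: 1=a, 2=b, 3=c, 4=a, 5=c, 6=c, 7=a, 8=c, 9=b, 10=b. No two adjacent vertices share a color.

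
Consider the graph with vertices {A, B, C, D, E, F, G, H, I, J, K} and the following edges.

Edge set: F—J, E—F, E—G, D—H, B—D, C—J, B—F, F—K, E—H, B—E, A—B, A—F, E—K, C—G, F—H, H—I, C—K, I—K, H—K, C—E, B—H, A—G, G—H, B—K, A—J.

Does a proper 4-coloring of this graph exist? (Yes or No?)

No

B, E, F, H, K are pairwise adjacent (a clique of size 5), so at least 5 colors are needed.
So 4 colors are not enough.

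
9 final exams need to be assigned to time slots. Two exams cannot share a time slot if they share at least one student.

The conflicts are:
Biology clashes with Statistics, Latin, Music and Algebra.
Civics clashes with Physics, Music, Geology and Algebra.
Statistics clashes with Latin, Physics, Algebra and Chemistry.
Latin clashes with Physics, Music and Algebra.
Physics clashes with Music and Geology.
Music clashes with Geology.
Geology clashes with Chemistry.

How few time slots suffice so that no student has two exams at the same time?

4

Civics, Physics, Music, Geology are mutually in conflict, so at least 4 time slots are needed.
4 time slots suffice: time slot 1 → {Physics, Algebra, Chemistry}; time slot 2 → {Statistics, Music}; time slot 3 → {Latin, Geology}; time slot 4 → {Biology, Civics}. No two conflicting exams share a time slot.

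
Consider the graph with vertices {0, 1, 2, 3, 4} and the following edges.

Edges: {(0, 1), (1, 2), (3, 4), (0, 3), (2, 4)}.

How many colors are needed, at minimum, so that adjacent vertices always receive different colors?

3

The cycle 1-2-4-3-0-1 has odd length 5, so it cannot be 2-colored; at least 3 colors are needed.
3 colors suffice: color a → {1, 4}; color b → {2, 3}; color c → {0}. No two adjacent vertices share a color.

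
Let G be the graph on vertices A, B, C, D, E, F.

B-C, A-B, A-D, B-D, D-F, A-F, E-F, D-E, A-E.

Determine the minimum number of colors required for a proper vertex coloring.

A, D, E, F are pairwise adjacent (a clique of size 4), so at least 4 colors are needed.
4 colors suffice: color 1 → {C, D}; color 2 → {A}; color 3 → {B, E}; color 4 → {F}. No two adjacent vertices share a color.

4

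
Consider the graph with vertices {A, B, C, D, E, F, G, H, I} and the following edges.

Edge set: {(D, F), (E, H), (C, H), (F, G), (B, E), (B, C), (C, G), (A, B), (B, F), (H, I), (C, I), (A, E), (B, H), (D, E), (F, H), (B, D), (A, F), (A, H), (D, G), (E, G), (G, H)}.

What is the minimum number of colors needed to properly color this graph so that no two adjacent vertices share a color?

4

A, B, E, H are pairwise adjacent (a clique of size 4), so at least 4 colors are needed.
A valid assignment using 4 colors: A=yellow, B=blue, C=green, D=red, E=green, F=green, G=blue, H=red, I=blue. No two adjacent vertices share a color.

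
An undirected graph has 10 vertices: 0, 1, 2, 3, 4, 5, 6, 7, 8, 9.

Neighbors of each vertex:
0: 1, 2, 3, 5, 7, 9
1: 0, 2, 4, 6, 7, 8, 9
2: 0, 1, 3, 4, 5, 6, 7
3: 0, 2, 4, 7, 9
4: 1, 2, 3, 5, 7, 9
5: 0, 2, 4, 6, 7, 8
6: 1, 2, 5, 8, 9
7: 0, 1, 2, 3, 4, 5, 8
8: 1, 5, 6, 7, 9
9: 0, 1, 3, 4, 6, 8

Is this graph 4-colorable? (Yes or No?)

Yes

The chromatic number is 4. 2, 3, 4, 7 are pairwise adjacent (a clique of size 4), so at least 4 colors are needed.
4 colors suffice: color a → {7, 9}; color b → {2, 8}; color c → {1, 3, 5}; color d → {0, 4, 6}.
That is already a proper 4-coloring.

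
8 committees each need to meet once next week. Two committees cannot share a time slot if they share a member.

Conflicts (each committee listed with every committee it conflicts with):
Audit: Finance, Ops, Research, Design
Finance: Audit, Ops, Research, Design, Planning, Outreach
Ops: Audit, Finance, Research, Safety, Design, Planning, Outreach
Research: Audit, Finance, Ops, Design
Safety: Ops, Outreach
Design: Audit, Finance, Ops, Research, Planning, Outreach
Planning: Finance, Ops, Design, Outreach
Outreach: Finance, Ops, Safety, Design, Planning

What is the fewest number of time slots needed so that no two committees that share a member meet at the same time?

Audit, Finance, Ops, Research, Design all conflict with each other, so at least 5 time slots are needed.
5 time slots suffice: Audit=4, Finance=2, Ops=1, Research=5, Safety=2, Design=3, Planning=5, Outreach=4. Every pair that conflicts lands in different time slots.

5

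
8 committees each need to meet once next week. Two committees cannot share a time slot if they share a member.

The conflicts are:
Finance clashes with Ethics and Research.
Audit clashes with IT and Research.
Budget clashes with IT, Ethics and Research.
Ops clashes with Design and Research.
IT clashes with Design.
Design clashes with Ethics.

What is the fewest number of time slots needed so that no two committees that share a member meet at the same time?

The cycle Design-IT-Audit-Research-Ops-Design has odd length 5, so it cannot be 2-colored; at least 3 time slots are needed.
Using 3 time slots: Finance=2, Audit=2, Budget=2, Ops=2, IT=3, Design=1, Ethics=3, Research=1. No two conflicting committees share a time slot.

3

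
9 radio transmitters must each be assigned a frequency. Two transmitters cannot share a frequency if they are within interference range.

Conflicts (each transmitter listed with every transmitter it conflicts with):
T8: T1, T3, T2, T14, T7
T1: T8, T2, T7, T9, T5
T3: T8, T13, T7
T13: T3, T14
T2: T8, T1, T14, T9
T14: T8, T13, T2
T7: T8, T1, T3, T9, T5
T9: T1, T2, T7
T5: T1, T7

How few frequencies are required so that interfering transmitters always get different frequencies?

3

T8, T3, T7 all conflict with each other, so at least 3 frequencies are needed.
3 frequencies suffice: frequency 1 → {T1, T3, T14}; frequency 2 → {T8, T13, T9, T5}; frequency 3 → {T2, T7}. No two conflicting transmitters share a frequency.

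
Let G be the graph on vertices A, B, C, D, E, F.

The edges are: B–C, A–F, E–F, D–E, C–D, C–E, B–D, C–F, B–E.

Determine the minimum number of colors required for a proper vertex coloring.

4

B, C, D, E are mutually adjacent (a clique of size 4), so at least 4 colors are needed.
4 colors suffice: A=1, B=3, C=2, D=4, E=1, F=3. No two adjacent vertices share a color.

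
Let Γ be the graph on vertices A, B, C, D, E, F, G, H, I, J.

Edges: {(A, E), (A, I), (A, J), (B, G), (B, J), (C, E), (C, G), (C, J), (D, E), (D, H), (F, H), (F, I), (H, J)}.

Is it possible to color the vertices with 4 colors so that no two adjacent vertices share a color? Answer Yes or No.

Yes

The chromatic number is 3. The cycle J-A-I-F-H-J has odd length 5, so it cannot be 2-colored; at least 3 colors are needed.
3 colors suffice: color red → {E, G, I, J}; color blue → {A, B, C, H}; color green → {D, F}.
Since 4 ≥ 3, a proper 4-coloring certainly exists.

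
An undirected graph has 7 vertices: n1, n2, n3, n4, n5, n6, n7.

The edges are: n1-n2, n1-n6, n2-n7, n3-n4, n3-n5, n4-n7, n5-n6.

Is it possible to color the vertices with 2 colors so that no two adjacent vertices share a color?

No

The cycle n2-n7-n4-n3-n5-n6-n1-n2 has odd length 7, so it cannot be 2-colored; at least 3 colors are needed.
So 2 colors are not enough.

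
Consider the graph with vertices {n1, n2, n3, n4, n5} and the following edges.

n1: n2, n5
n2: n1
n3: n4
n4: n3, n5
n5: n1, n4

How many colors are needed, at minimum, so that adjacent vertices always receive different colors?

n3 and n4 are adjacent, so at least 2 colors are needed.
One proper 2-coloring: n1=red, n2=blue, n3=blue, n4=red, n5=blue. Each edge has distinct colors on its endpoints.

2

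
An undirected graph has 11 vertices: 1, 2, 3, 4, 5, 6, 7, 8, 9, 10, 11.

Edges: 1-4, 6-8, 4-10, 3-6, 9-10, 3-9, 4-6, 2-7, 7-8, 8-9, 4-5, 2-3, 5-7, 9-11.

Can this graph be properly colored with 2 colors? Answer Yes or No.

The cycle 9-10-4-6-8-9 has odd length 5, so it cannot be 2-colored; at least 3 colors are needed.
So 2 colors are not enough.

No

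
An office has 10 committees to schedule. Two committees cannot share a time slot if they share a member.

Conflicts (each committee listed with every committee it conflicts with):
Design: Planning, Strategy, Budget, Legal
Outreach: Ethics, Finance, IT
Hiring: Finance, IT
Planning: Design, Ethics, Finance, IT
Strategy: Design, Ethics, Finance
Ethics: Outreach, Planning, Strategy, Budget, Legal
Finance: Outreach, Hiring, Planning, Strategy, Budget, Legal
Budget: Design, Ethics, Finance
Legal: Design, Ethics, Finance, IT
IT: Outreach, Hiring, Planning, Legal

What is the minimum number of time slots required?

2

Hiring and IT conflict, so at least 2 time slots are needed.
A valid assignment using 2 time slots: Design=1, Outreach=2, Hiring=2, Planning=2, Strategy=2, Ethics=1, Finance=1, Budget=2, Legal=2, IT=1. Each listed conflict is separated.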